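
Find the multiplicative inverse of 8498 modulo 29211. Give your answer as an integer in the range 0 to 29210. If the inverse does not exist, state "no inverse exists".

Compute gcd(8498, 29211):
29211 = 3*8498 + 3717
8498 = 2*3717 + 1064
3717 = 3*1064 + 525
1064 = 2*525 + 14
525 = 37*14 + 7
14 = 2*7 + 0
The gcd is 7, not 1, hence no inverse exists.

no inverse exists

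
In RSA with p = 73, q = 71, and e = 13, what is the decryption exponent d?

φ(n) = (p−1)(q−1) = 72·70 = 5040.
Need d with 13·d ≡ 1 (mod 5040). Apply the extended Euclidean algorithm:
5040 = 387·13 + 9
13 = 1·9 + 4
9 = 2·4 + 1
4 = 4·1 + 0
Back-substitute:
1 = 9 − 2·4
1 = −2·13 + 3·9
1 = 3·5040 − 1163·13
So 13·(-1163) ≡ 1 (mod 5040), hence d ≡ -1163 ≡ 3877 (mod 5040).

3877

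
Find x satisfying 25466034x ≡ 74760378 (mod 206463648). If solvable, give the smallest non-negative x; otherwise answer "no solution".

First find gcd(25466034, 206463648):
206463648 = 8×25466034 + 2735376
25466034 = 9×2735376 + 847650
2735376 = 3×847650 + 192426
847650 = 4×192426 + 77946
192426 = 2×77946 + 36534
77946 = 2×36534 + 4878
36534 = 7×4878 + 2388
4878 = 2×2388 + 102
2388 = 23×102 + 42
102 = 2×42 + 18
42 = 2×18 + 6
18 = 3×6 + 0
gcd = 6 and 6 | 74760378, so solutions exist. Divide through by 6: 4244339x ≡ 12460063 (mod 34410608).
Now find 4244339⁻¹ mod 34410608:
34410608 = 8·4244339 + 455896
4244339 = 9·455896 + 141275
455896 = 3·141275 + 32071
141275 = 4·32071 + 12991
32071 = 2·12991 + 6089
12991 = 2·6089 + 813
6089 = 7·813 + 398
813 = 2·398 + 17
398 = 23·17 + 7
17 = 2·7 + 3
7 = 2·3 + 1
3 = 3·1 + 0
Back-substitute:
1 = 7 − 2·3
1 = −2·17 + 5·7
1 = 5·398 − 117·17
1 = −117·813 + 239·398
1 = 239·6089 − 1790·813
1 = −1790·12991 + 3819·6089
1 = 3819·32071 − 9428·12991
1 = −9428·141275 + 41531·32071
1 = 41531·455896 − 134021·141275
1 = −134021·4244339 + 1247720·455896
1 = 1247720·34410608 − 10115781·4244339
So 4244339·(-10115781) ≡ 1 (mod 34410608), i.e. 4244339⁻¹ ≡ 24294827.
Then x ≡ 24294827·12460063 ≡ 1290549 (mod 34410608); the smallest non-negative solution is x = 1290549.

1290549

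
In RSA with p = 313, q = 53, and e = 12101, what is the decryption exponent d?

15437

φ(n) = (p−1)(q−1) = 312·52 = 16224.
Need d with 12101·d ≡ 1 (mod 16224). Apply the extended Euclidean algorithm:
16224 = 1·12101 + 4123
12101 = 2·4123 + 3855
4123 = 1·3855 + 268
3855 = 14·268 + 103
268 = 2·103 + 62
103 = 1·62 + 41
62 = 1·41 + 21
41 = 1·21 + 20
21 = 1·20 + 1
20 = 20·1 + 0
Back-substitute:
1 = 21 − 20
1 = −41 + 2·21
1 = 2·62 − 3·41
1 = −3·103 + 5·62
1 = 5·268 − 13·103
1 = −13·3855 + 187·268
1 = 187·4123 − 200·3855
1 = −200·12101 + 587·4123
1 = 587·16224 − 787·12101
So 12101·(-787) ≡ 1 (mod 16224), hence d ≡ -787 ≡ 15437 (mod 16224).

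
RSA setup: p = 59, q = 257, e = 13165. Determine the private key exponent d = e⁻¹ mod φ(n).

8293

φ(n) = (p−1)(q−1) = 58·256 = 14848.
Need d with 13165·d ≡ 1 (mod 14848). Apply the extended Euclidean algorithm:
14848 = 1×13165 + 1683
13165 = 7×1683 + 1384
1683 = 1×1384 + 299
1384 = 4×299 + 188
299 = 1×188 + 111
188 = 1×111 + 77
111 = 1×77 + 34
77 = 2×34 + 9
34 = 3×9 + 7
9 = 1×7 + 2
7 = 3×2 + 1
2 = 2×1 + 0
Back-substitute:
1 = 7 − 3·2
1 = −3·9 + 4·7
1 = 4·34 − 15·9
1 = −15·77 + 34·34
1 = 34·111 − 49·77
1 = −49·188 + 83·111
1 = 83·299 − 132·188
1 = −132·1384 + 611·299
1 = 611·1683 − 743·1384
1 = −743·13165 + 5812·1683
1 = 5812·14848 − 6555·13165
So 13165·(-6555) ≡ 1 (mod 14848), hence d ≡ -6555 ≡ 8293 (mod 14848).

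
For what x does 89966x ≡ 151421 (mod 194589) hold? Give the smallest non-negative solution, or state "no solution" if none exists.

7414

First find gcd(89966, 194589):
194589 = 2·89966 + 14657
89966 = 6·14657 + 2024
14657 = 7·2024 + 489
2024 = 4·489 + 68
489 = 7·68 + 13
68 = 5·13 + 3
13 = 4·3 + 1
3 = 3·1 + 0
gcd = 1, so a unique solution mod 194589 exists.
Back-substitute for the Bézout coefficients:
1 = 13 − 4·3
1 = −4·68 + 21·13
1 = 21·489 − 151·68
1 = −151·2024 + 625·489
1 = 625·14657 − 4526·2024
1 = −4526·89966 + 27781·14657
1 = 27781·194589 − 60088·89966
So 89966·(-60088) ≡ 1 (mod 194589), giving 89966⁻¹ ≡ 134501.
x ≡ 89966⁻¹·151421 ≡ 134501·151421 ≡ 7414 (mod 194589).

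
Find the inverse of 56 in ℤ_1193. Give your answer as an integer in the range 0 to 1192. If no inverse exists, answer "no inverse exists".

490

Extended Euclidean algorithm:
1193 = 21×56 + 17
56 = 3×17 + 5
17 = 3×5 + 2
5 = 2×2 + 1
2 = 2×1 + 0
gcd = 1, so the inverse exists. Back-substitute:
1 = 5 − 2·2
1 = −2·17 + 7·5
1 = 7·56 − 23·17
1 = −23·1193 + 490·56
So 56·490 ≡ 1 (mod 1193).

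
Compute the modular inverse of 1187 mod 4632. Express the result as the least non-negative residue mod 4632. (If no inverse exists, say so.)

Extended Euclidean algorithm:
4632 = 3*1187 + 1071
1187 = 1*1071 + 116
1071 = 9*116 + 27
116 = 4*27 + 8
27 = 3*8 + 3
8 = 2*3 + 2
3 = 1*2 + 1
2 = 2*1 + 0
Since gcd(1187, 4632) = 1, back-substitute to write 1 as a combination:
1 = 3 − 2
1 = −8 + 3·3
1 = 3·27 − 10·8
1 = −10·116 + 43·27
1 = 43·1071 − 397·116
1 = −397·1187 + 440·1071
1 = 440·4632 − 1717·1187
So 1187·(-1717) ≡ 1 (mod 4632), and -1717 ≡ 2915 (mod 4632).

2915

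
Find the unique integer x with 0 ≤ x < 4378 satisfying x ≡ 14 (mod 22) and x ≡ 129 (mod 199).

Write x = 14 + 22·k. Then 22·k ≡ 129 − 14 ≡ 115 (mod 199).
Need 22⁻¹ mod 199. Extended Euclid on (199, 22):
199 = 9×22 + 1
22 = 22×1 + 0
Back-substitute:
1 = 199 − 9·22
22⁻¹ ≡ 190 (mod 199), so k ≡ 190·115 ≡ 159 (mod 199).
x = 14 + 22·159 = 3512.

3512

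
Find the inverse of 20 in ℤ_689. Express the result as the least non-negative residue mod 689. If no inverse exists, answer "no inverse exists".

379

Extended Euclidean algorithm:
689 = 34·20 + 9
20 = 2·9 + 2
9 = 4·2 + 1
2 = 2·1 + 0
The gcd is 1. Working backward:
1 = 9 − 4·2
1 = −4·20 + 9·9
1 = 9·689 − 310·20
Thus 20·(-310) ≡ 1 (mod 689); reducing, -310 mod 689 = 379.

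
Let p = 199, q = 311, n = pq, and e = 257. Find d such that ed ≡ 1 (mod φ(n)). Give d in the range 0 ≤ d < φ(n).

φ(n) = (p−1)(q−1) = 198·310 = 61380.
Need d with 257·d ≡ 1 (mod 61380). Apply the extended Euclidean algorithm:
61380 = 238×257 + 214
257 = 1×214 + 43
214 = 4×43 + 42
43 = 1×42 + 1
42 = 42×1 + 0
Back-substitute:
1 = 43 − 42
1 = −214 + 5·43
1 = 5·257 − 6·214
1 = −6·61380 + 1433·257
So 257·1433 ≡ 1 (mod 61380), hence d = 1433.

1433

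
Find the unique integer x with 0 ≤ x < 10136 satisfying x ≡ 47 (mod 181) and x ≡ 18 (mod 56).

2762

Write x = 47 + 181·k. Then 181·k ≡ 18 − 47 ≡ 27 (mod 56).
Need 181⁻¹ mod 56. Extended Euclid on (56, 13):
56 = 4×13 + 4
13 = 3×4 + 1
4 = 4×1 + 0
Back-substitute:
1 = 13 − 3·4
1 = −3·56 + 13·13
181⁻¹ ≡ 13 (mod 56), so k ≡ 13·27 ≡ 15 (mod 56).
x = 47 + 181·15 = 2762.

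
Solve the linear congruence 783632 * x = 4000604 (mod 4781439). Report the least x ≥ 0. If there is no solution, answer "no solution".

First find gcd(783632, 4781439):
4781439 = 6×783632 + 79647
783632 = 9×79647 + 66809
79647 = 1×66809 + 12838
66809 = 5×12838 + 2619
12838 = 4×2619 + 2362
2619 = 1×2362 + 257
2362 = 9×257 + 49
257 = 5×49 + 12
49 = 4×12 + 1
12 = 12×1 + 0
gcd = 1, so a unique solution mod 4781439 exists.
Back-substitute for the Bézout coefficients:
1 = 49 − 4·12
1 = −4·257 + 21·49
1 = 21·2362 − 193·257
1 = −193·2619 + 214·2362
1 = 214·12838 − 1049·2619
1 = −1049·66809 + 5459·12838
1 = 5459·79647 − 6508·66809
1 = −6508·783632 + 64031·79647
1 = 64031·4781439 − 390694·783632
So 783632·(-390694) ≡ 1 (mod 4781439), giving 783632⁻¹ ≡ 4390745.
x ≡ 783632⁻¹·4000604 ≡ 4390745·4000604 ≡ 2178412 (mod 4781439).

2178412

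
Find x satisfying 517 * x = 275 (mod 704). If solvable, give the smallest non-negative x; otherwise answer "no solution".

55

First find gcd(517, 704):
704 = 1×517 + 187
517 = 2×187 + 143
187 = 1×143 + 44
143 = 3×44 + 11
44 = 4×11 + 0
gcd = 11 and 11 | 275, so solutions exist. Divide through by 11: 47x ≡ 25 (mod 64).
Now find 47⁻¹ mod 64:
64 = 1·47 + 17
47 = 2·17 + 13
17 = 1·13 + 4
13 = 3·4 + 1
4 = 4·1 + 0
Back-substitute:
1 = 13 − 3·4
1 = −3·17 + 4·13
1 = 4·47 − 11·17
1 = −11·64 + 15·47
So 47⁻¹ ≡ 15 (mod 64).
Then x ≡ 15·25 ≡ 55 (mod 64); the smallest non-negative solution is x = 55.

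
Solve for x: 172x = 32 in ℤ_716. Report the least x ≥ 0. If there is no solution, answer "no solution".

21

First find gcd(172, 716):
716 = 4×172 + 28
172 = 6×28 + 4
28 = 7×4 + 0
gcd = 4 and 4 | 32, so solutions exist. Divide through by 4: 43x ≡ 8 (mod 179).
Now find 43⁻¹ mod 179:
179 = 4×43 + 7
43 = 6×7 + 1
7 = 7×1 + 0
Back-substitute:
1 = 43 − 6·7
1 = −6·179 + 25·43
So 43⁻¹ ≡ 25 (mod 179).
Then x ≡ 25·8 ≡ 21 (mod 179); the smallest non-negative solution is x = 21.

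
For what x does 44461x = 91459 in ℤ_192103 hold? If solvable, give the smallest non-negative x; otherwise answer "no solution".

38465

First find gcd(44461, 192103):
192103 = 4×44461 + 14259
44461 = 3×14259 + 1684
14259 = 8×1684 + 787
1684 = 2×787 + 110
787 = 7×110 + 17
110 = 6×17 + 8
17 = 2×8 + 1
8 = 8×1 + 0
gcd = 1, so a unique solution mod 192103 exists.
Back-substitute for the Bézout coefficients:
1 = 17 − 2·8
1 = −2·110 + 13·17
1 = 13·787 − 93·110
1 = −93·1684 + 199·787
1 = 199·14259 − 1685·1684
1 = −1685·44461 + 5254·14259
1 = 5254·192103 − 22701·44461
So 44461·(-22701) ≡ 1 (mod 192103), giving 44461⁻¹ ≡ 169402.
x ≡ 44461⁻¹·91459 ≡ 169402·91459 ≡ 38465 (mod 192103).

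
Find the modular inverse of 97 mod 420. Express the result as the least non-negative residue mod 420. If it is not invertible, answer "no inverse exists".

13

Extended Euclidean algorithm:
420 = 4×97 + 32
97 = 3×32 + 1
32 = 32×1 + 0
The gcd is 1. Working backward:
1 = 97 − 3·32
1 = −3·420 + 13·97
So 97·13 ≡ 1 (mod 420).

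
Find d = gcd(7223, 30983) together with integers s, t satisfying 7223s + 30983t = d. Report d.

1

Apply Euclid's algorithm to 30983 and 7223:
30983 = 4·7223 + 2091
7223 = 3·2091 + 950
2091 = 2·950 + 191
950 = 4·191 + 186
191 = 1·186 + 5
186 = 37·5 + 1
5 = 5·1 + 0
gcd(7223, 30983) = 1.
Back-substituting:
1 = 186 − 37·5
1 = −37·191 + 38·186
1 = 38·950 − 189·191
1 = −189·2091 + 416·950
1 = 416·7223 − 1437·2091
1 = −1437·30983 + 6164·7223
So 1 = (-1437)·30983 + (6164)·7223.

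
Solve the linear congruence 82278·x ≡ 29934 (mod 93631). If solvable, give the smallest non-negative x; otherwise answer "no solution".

First find gcd(82278, 93631):
93631 = 1×82278 + 11353
82278 = 7×11353 + 2807
11353 = 4×2807 + 125
2807 = 22×125 + 57
125 = 2×57 + 11
57 = 5×11 + 2
11 = 5×2 + 1
2 = 2×1 + 0
gcd = 1, so a unique solution mod 93631 exists.
Back-substitute for the Bézout coefficients:
1 = 11 − 5·2
1 = −5·57 + 26·11
1 = 26·125 − 57·57
1 = −57·2807 + 1280·125
1 = 1280·11353 − 5177·2807
1 = −5177·82278 + 37519·11353
1 = 37519·93631 − 42696·82278
So 82278·(-42696) ≡ 1 (mod 93631), giving 82278⁻¹ ≡ 50935.
x ≡ 82278⁻¹·29934 ≡ 50935·29934 ≡ 1086 (mod 93631).

1086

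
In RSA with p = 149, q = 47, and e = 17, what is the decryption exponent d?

φ(n) = (p−1)(q−1) = 148·46 = 6808.
Need d with 17·d ≡ 1 (mod 6808). Apply the extended Euclidean algorithm:
6808 = 400·17 + 8
17 = 2·8 + 1
8 = 8·1 + 0
Back-substitute:
1 = 17 − 2·8
1 = −2·6808 + 801·17
So 17·801 ≡ 1 (mod 6808), hence d = 801.

801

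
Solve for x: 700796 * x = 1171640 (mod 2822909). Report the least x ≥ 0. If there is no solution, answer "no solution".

First find gcd(700796, 2822909):
2822909 = 4×700796 + 19725
700796 = 35×19725 + 10421
19725 = 1×10421 + 9304
10421 = 1×9304 + 1117
9304 = 8×1117 + 368
1117 = 3×368 + 13
368 = 28×13 + 4
13 = 3×4 + 1
4 = 4×1 + 0
gcd = 1, so a unique solution mod 2822909 exists.
Back-substitute for the Bézout coefficients:
1 = 13 − 3·4
1 = −3·368 + 85·13
1 = 85·1117 − 258·368
1 = −258·9304 + 2149·1117
1 = 2149·10421 − 2407·9304
1 = −2407·19725 + 4556·10421
1 = 4556·700796 − 161867·19725
1 = −161867·2822909 + 652024·700796
So 700796·(652024) ≡ 1 (mod 2822909), giving 700796⁻¹ ≡ 652024.
x ≡ 700796⁻¹·1171640 ≡ 652024·1171640 ≡ 1765780 (mod 2822909).

1765780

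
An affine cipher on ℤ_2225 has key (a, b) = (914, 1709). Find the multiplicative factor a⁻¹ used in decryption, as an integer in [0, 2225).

Apply the Euclidean algorithm to 2225 and 914:
2225 = 2×914 + 397
914 = 2×397 + 120
397 = 3×120 + 37
120 = 3×37 + 9
37 = 4×9 + 1
9 = 9×1 + 0
Since gcd(914, 2225) = 1, back-substitute to write 1 as a combination:
1 = 37 − 4·9
1 = −4·120 + 13·37
1 = 13·397 − 43·120
1 = −43·914 + 99·397
1 = 99·2225 − 241·914
Thus 914·(-241) ≡ 1 (mod 2225); reducing, -241 mod 2225 = 1984.

1984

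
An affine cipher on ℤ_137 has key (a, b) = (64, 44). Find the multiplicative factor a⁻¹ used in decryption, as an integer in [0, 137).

15

Extended Euclidean algorithm:
137 = 2·64 + 9
64 = 7·9 + 1
9 = 9·1 + 0
Since gcd(64, 137) = 1, back-substitute to write 1 as a combination:
1 = 64 − 7·9
1 = −7·137 + 15·64
So 64·15 ≡ 1 (mod 137).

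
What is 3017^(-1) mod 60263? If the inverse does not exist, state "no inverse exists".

no inverse exists

Compute gcd(3017, 60263):
60263 = 19×3017 + 2940
3017 = 1×2940 + 77
2940 = 38×77 + 14
77 = 5×14 + 7
14 = 2×7 + 0
gcd(3017, 60263) = 7 ≠ 1, so 3017 has no multiplicative inverse modulo 60263.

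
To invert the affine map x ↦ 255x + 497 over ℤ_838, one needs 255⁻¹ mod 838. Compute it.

815

Run Euclid on (838, 255):
838 = 3*255 + 73
255 = 3*73 + 36
73 = 2*36 + 1
36 = 36*1 + 0
The gcd is 1. Working backward:
1 = 73 − 2·36
1 = −2·255 + 7·73
1 = 7·838 − 23·255
Thus 255·(-23) ≡ 1 (mod 838); reducing, -23 mod 838 = 815.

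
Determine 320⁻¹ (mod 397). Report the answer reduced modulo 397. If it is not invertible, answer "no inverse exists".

Apply the Euclidean algorithm to 397 and 320:
397 = 1×320 + 77
320 = 4×77 + 12
77 = 6×12 + 5
12 = 2×5 + 2
5 = 2×2 + 1
2 = 2×1 + 0
The gcd is 1. Working backward:
1 = 5 − 2·2
1 = −2·12 + 5·5
1 = 5·77 − 32·12
1 = −32·320 + 133·77
1 = 133·397 − 165·320
Hence 320⁻¹ ≡ -165 ≡ 232 (mod 397).

232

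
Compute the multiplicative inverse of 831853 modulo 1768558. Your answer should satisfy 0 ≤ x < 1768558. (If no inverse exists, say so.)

Euclidean algorithm on 1768558, 831853:
1768558 = 2*831853 + 104852
831853 = 7*104852 + 97889
104852 = 1*97889 + 6963
97889 = 14*6963 + 407
6963 = 17*407 + 44
407 = 9*44 + 11
44 = 4*11 + 0
The gcd is 11, not 1, hence no inverse exists.

no inverse exists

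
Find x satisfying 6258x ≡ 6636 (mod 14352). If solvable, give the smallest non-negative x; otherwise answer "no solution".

1478

First find gcd(6258, 14352):
14352 = 2×6258 + 1836
6258 = 3×1836 + 750
1836 = 2×750 + 336
750 = 2×336 + 78
336 = 4×78 + 24
78 = 3×24 + 6
24 = 4×6 + 0
gcd = 6 and 6 | 6636, so solutions exist. Divide through by 6: 1043x ≡ 1106 (mod 2392).
Now find 1043⁻¹ mod 2392:
2392 = 2×1043 + 306
1043 = 3×306 + 125
306 = 2×125 + 56
125 = 2×56 + 13
56 = 4×13 + 4
13 = 3×4 + 1
4 = 4×1 + 0
Back-substitute:
1 = 13 − 3·4
1 = −3·56 + 13·13
1 = 13·125 − 29·56
1 = −29·306 + 71·125
1 = 71·1043 − 242·306
1 = −242·2392 + 555·1043
So 1043⁻¹ ≡ 555 (mod 2392).
Then x ≡ 555·1106 ≡ 1478 (mod 2392); the smallest non-negative solution is x = 1478.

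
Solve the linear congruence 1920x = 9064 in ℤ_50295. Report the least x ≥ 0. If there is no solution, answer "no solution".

gcd(1920, 50295):
50295 = 26×1920 + 375
1920 = 5×375 + 45
375 = 8×45 + 15
45 = 3×15 + 0
gcd = 15, but 15 ∤ 9064, so the congruence has no solution.

no solution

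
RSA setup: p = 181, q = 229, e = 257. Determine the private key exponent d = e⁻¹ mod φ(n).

24113

φ(n) = (p−1)(q−1) = 180·228 = 41040.
Need d with 257·d ≡ 1 (mod 41040). Apply the extended Euclidean algorithm:
41040 = 159×257 + 177
257 = 1×177 + 80
177 = 2×80 + 17
80 = 4×17 + 12
17 = 1×12 + 5
12 = 2×5 + 2
5 = 2×2 + 1
2 = 2×1 + 0
Back-substitute:
1 = 5 − 2·2
1 = −2·12 + 5·5
1 = 5·17 − 7·12
1 = −7·80 + 33·17
1 = 33·177 − 73·80
1 = −73·257 + 106·177
1 = 106·41040 − 16927·257
So 257·(-16927) ≡ 1 (mod 41040), hence d ≡ -16927 ≡ 24113 (mod 41040).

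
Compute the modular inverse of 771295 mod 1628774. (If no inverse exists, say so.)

no inverse exists

Compute gcd(771295, 1628774):
1628774 = 2×771295 + 86184
771295 = 8×86184 + 81823
86184 = 1×81823 + 4361
81823 = 18×4361 + 3325
4361 = 1×3325 + 1036
3325 = 3×1036 + 217
1036 = 4×217 + 168
217 = 1×168 + 49
168 = 3×49 + 21
49 = 2×21 + 7
21 = 3×7 + 0
gcd(771295, 1628774) = 7 ≠ 1, so 771295 has no multiplicative inverse modulo 1628774.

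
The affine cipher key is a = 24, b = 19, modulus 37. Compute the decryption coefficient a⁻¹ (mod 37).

Run Euclid on (37, 24):
37 = 1×24 + 13
24 = 1×13 + 11
13 = 1×11 + 2
11 = 5×2 + 1
2 = 2×1 + 0
The gcd is 1. Working backward:
1 = 11 − 5·2
1 = −5·13 + 6·11
1 = 6·24 − 11·13
1 = −11·37 + 17·24
So 24·17 ≡ 1 (mod 37).

17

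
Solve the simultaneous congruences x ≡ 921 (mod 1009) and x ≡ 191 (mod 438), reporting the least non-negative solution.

Write x = 921 + 1009·k. Then 1009·k ≡ 191 − 921 ≡ 146 (mod 438).
Need 1009⁻¹ mod 438. Extended Euclid on (438, 133):
438 = 3·133 + 39
133 = 3·39 + 16
39 = 2·16 + 7
16 = 2·7 + 2
7 = 3·2 + 1
2 = 2·1 + 0
Back-substitute:
1 = 7 − 3·2
1 = −3·16 + 7·7
1 = 7·39 − 17·16
1 = −17·133 + 58·39
1 = 58·438 − 191·133
1009⁻¹ ≡ 247 (mod 438), so k ≡ 247·146 ≡ 146 (mod 438).
x = 921 + 1009·146 = 148235.

148235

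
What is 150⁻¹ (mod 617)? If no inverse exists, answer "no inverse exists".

399

Run Euclid on (617, 150):
617 = 4·150 + 17
150 = 8·17 + 14
17 = 1·14 + 3
14 = 4·3 + 2
3 = 1·2 + 1
2 = 2·1 + 0
gcd = 1, so the inverse exists. Back-substitute:
1 = 3 − 2
1 = −14 + 5·3
1 = 5·17 − 6·14
1 = −6·150 + 53·17
1 = 53·617 − 218·150
Hence 150⁻¹ ≡ -218 ≡ 399 (mod 617).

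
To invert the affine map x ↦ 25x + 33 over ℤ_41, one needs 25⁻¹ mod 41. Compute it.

Run Euclid on (41, 25):
41 = 1×25 + 16
25 = 1×16 + 9
16 = 1×9 + 7
9 = 1×7 + 2
7 = 3×2 + 1
2 = 2×1 + 0
gcd = 1, so the inverse exists. Back-substitute:
1 = 7 − 3·2
1 = −3·9 + 4·7
1 = 4·16 − 7·9
1 = −7·25 + 11·16
1 = 11·41 − 18·25
Hence 25⁻¹ ≡ -18 ≡ 23 (mod 41).

23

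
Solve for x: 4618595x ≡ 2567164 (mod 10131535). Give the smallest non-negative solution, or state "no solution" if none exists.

no solution

gcd(4618595, 10131535):
10131535 = 2*4618595 + 894345
4618595 = 5*894345 + 146870
894345 = 6*146870 + 13125
146870 = 11*13125 + 2495
13125 = 5*2495 + 650
2495 = 3*650 + 545
650 = 1*545 + 105
545 = 5*105 + 20
105 = 5*20 + 5
20 = 4*5 + 0
gcd = 5, but 5 ∤ 2567164, so the congruence has no solution.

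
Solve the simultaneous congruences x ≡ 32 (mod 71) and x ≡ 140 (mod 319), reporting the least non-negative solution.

1097

Write x = 32 + 71·k. Then 71·k ≡ 140 − 32 ≡ 108 (mod 319).
Need 71⁻¹ mod 319. Extended Euclid on (319, 71):
319 = 4×71 + 35
71 = 2×35 + 1
35 = 35×1 + 0
Back-substitute:
1 = 71 − 2·35
1 = −2·319 + 9·71
71⁻¹ ≡ 9 (mod 319), so k ≡ 9·108 ≡ 15 (mod 319).
x = 32 + 71·15 = 1097.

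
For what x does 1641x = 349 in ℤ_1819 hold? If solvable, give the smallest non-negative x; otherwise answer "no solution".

1582

First find gcd(1641, 1819):
1819 = 1·1641 + 178
1641 = 9·178 + 39
178 = 4·39 + 22
39 = 1·22 + 17
22 = 1·17 + 5
17 = 3·5 + 2
5 = 2·2 + 1
2 = 2·1 + 0
gcd = 1, so a unique solution mod 1819 exists.
Back-substitute for the Bézout coefficients:
1 = 5 − 2·2
1 = −2·17 + 7·5
1 = 7·22 − 9·17
1 = −9·39 + 16·22
1 = 16·178 − 73·39
1 = −73·1641 + 673·178
1 = 673·1819 − 746·1641
So 1641·(-746) ≡ 1 (mod 1819), giving 1641⁻¹ ≡ 1073.
x ≡ 1641⁻¹·349 ≡ 1073·349 ≡ 1582 (mod 1819).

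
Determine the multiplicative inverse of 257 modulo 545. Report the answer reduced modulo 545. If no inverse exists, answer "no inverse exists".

123

gcd(545, 257) by repeated division:
545 = 2*257 + 31
257 = 8*31 + 9
31 = 3*9 + 4
9 = 2*4 + 1
4 = 4*1 + 0
The gcd is 1. Working backward:
1 = 9 − 2·4
1 = −2·31 + 7·9
1 = 7·257 − 58·31
1 = −58·545 + 123·257
So 257·123 ≡ 1 (mod 545).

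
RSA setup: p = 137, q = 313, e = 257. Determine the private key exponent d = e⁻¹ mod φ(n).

3137

φ(n) = (p−1)(q−1) = 136·312 = 42432.
Need d with 257·d ≡ 1 (mod 42432). Apply the extended Euclidean algorithm:
42432 = 165*257 + 27
257 = 9*27 + 14
27 = 1*14 + 13
14 = 1*13 + 1
13 = 13*1 + 0
Back-substitute:
1 = 14 − 13
1 = −27 + 2·14
1 = 2·257 − 19·27
1 = −19·42432 + 3137·257
So 257·3137 ≡ 1 (mod 42432), hence d = 3137.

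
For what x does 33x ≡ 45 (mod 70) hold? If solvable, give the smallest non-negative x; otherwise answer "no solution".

First find gcd(33, 70):
70 = 2·33 + 4
33 = 8·4 + 1
4 = 4·1 + 0
gcd = 1, so a unique solution mod 70 exists.
Back-substitute for the Bézout coefficients:
1 = 33 − 8·4
1 = −8·70 + 17·33
So 33·(17) ≡ 1 (mod 70), giving 33⁻¹ ≡ 17.
x ≡ 33⁻¹·45 ≡ 17·45 ≡ 65 (mod 70).

65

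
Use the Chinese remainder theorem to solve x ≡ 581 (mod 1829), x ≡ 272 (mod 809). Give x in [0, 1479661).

Write x = 581 + 1829·k. Then 1829·k ≡ 272 − 581 ≡ 500 (mod 809).
Need 1829⁻¹ mod 809. Extended Euclid on (809, 211):
809 = 3·211 + 176
211 = 1·176 + 35
176 = 5·35 + 1
35 = 35·1 + 0
Back-substitute:
1 = 176 − 5·35
1 = −5·211 + 6·176
1 = 6·809 − 23·211
1829⁻¹ ≡ 786 (mod 809), so k ≡ 786·500 ≡ 635 (mod 809).
x = 581 + 1829·635 = 1161996.

1161996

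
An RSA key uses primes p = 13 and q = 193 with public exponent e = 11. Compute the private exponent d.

φ(n) = (p−1)(q−1) = 12·192 = 2304.
Need d with 11·d ≡ 1 (mod 2304). Apply the extended Euclidean algorithm:
2304 = 209×11 + 5
11 = 2×5 + 1
5 = 5×1 + 0
Back-substitute:
1 = 11 − 2·5
1 = −2·2304 + 419·11
So 11·419 ≡ 1 (mod 2304), hence d = 419.

419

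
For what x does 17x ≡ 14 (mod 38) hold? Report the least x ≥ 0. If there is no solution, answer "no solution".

12

First find gcd(17, 38):
38 = 2·17 + 4
17 = 4·4 + 1
4 = 4·1 + 0
gcd = 1, so a unique solution mod 38 exists.
Back-substitute for the Bézout coefficients:
1 = 17 − 4·4
1 = −4·38 + 9·17
So 17·(9) ≡ 1 (mod 38), giving 17⁻¹ ≡ 9.
x ≡ 17⁻¹·14 ≡ 9·14 ≡ 12 (mod 38).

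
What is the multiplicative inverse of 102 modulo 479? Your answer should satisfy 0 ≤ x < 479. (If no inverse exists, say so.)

Extended Euclidean algorithm:
479 = 4×102 + 71
102 = 1×71 + 31
71 = 2×31 + 9
31 = 3×9 + 4
9 = 2×4 + 1
4 = 4×1 + 0
The gcd is 1. Working backward:
1 = 9 − 2·4
1 = −2·31 + 7·9
1 = 7·71 − 16·31
1 = −16·102 + 23·71
1 = 23·479 − 108·102
Hence 102⁻¹ ≡ -108 ≡ 371 (mod 479).

371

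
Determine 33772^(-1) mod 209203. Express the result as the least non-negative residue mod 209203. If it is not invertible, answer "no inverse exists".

83955

gcd(209203, 33772) by repeated division:
209203 = 6·33772 + 6571
33772 = 5·6571 + 917
6571 = 7·917 + 152
917 = 6·152 + 5
152 = 30·5 + 2
5 = 2·2 + 1
2 = 2·1 + 0
The gcd is 1. Working backward:
1 = 5 − 2·2
1 = −2·152 + 61·5
1 = 61·917 − 368·152
1 = −368·6571 + 2637·917
1 = 2637·33772 − 13553·6571
1 = −13553·209203 + 83955·33772
So 33772·83955 ≡ 1 (mod 209203).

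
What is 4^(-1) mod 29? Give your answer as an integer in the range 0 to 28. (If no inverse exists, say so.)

22

gcd(29, 4) by repeated division:
29 = 7·4 + 1
4 = 4·1 + 0
gcd = 1, so the inverse exists. Back-substitute:
1 = 29 − 7·4
So 4·(-7) ≡ 1 (mod 29), and -7 ≡ 22 (mod 29).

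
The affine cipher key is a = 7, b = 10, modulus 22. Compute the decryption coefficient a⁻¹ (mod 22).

19

Run Euclid on (22, 7):
22 = 3*7 + 1
7 = 7*1 + 0
The gcd is 1. Working backward:
1 = 22 − 3·7
So 7·(-3) ≡ 1 (mod 22), and -3 ≡ 19 (mod 22).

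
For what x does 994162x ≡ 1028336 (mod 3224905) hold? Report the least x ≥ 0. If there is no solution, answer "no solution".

1863

First find gcd(994162, 3224905):
3224905 = 3*994162 + 242419
994162 = 4*242419 + 24486
242419 = 9*24486 + 22045
24486 = 1*22045 + 2441
22045 = 9*2441 + 76
2441 = 32*76 + 9
76 = 8*9 + 4
9 = 2*4 + 1
4 = 4*1 + 0
gcd = 1, so a unique solution mod 3224905 exists.
Back-substitute for the Bézout coefficients:
1 = 9 − 2·4
1 = −2·76 + 17·9
1 = 17·2441 − 546·76
1 = −546·22045 + 4931·2441
1 = 4931·24486 − 5477·22045
1 = −5477·242419 + 54224·24486
1 = 54224·994162 − 222373·242419
1 = −222373·3224905 + 721343·994162
So 994162·(721343) ≡ 1 (mod 3224905), giving 994162⁻¹ ≡ 721343.
x ≡ 994162⁻¹·1028336 ≡ 721343·1028336 ≡ 1863 (mod 3224905).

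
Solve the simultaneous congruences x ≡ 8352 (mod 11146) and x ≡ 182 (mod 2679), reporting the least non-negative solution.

29656712

Write x = 8352 + 11146·k. Then 11146·k ≡ 182 − 8352 ≡ 2546 (mod 2679).
Need 11146⁻¹ mod 2679. Extended Euclid on (2679, 430):
2679 = 6*430 + 99
430 = 4*99 + 34
99 = 2*34 + 31
34 = 1*31 + 3
31 = 10*3 + 1
3 = 3*1 + 0
Back-substitute:
1 = 31 − 10·3
1 = −10·34 + 11·31
1 = 11·99 − 32·34
1 = −32·430 + 139·99
1 = 139·2679 − 866·430
11146⁻¹ ≡ 1813 (mod 2679), so k ≡ 1813·2546 ≡ 2660 (mod 2679).
x = 8352 + 11146·2660 = 29656712.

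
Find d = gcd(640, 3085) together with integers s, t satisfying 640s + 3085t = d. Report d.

Repeated division:
3085 = 4·640 + 525
640 = 1·525 + 115
525 = 4·115 + 65
115 = 1·65 + 50
65 = 1·50 + 15
50 = 3·15 + 5
15 = 3·5 + 0
gcd(640, 3085) = 5.
Back-substituting:
5 = 50 − 3·15
5 = −3·65 + 4·50
5 = 4·115 − 7·65
5 = −7·525 + 32·115
5 = 32·640 − 39·525
5 = −39·3085 + 188·640
So 5 = (-39)·3085 + (188)·640.

5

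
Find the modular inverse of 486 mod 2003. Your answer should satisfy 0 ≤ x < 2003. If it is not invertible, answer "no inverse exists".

Apply the Euclidean algorithm to 2003 and 486:
2003 = 4*486 + 59
486 = 8*59 + 14
59 = 4*14 + 3
14 = 4*3 + 2
3 = 1*2 + 1
2 = 2*1 + 0
Since gcd(486, 2003) = 1, back-substitute to write 1 as a combination:
1 = 3 − 2
1 = −14 + 5·3
1 = 5·59 − 21·14
1 = −21·486 + 173·59
1 = 173·2003 − 713·486
So 486·(-713) ≡ 1 (mod 2003), and -713 ≡ 1290 (mod 2003).

1290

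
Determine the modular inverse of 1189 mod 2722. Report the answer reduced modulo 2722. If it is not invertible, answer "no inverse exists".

gcd(2722, 1189) by repeated division:
2722 = 2·1189 + 344
1189 = 3·344 + 157
344 = 2·157 + 30
157 = 5·30 + 7
30 = 4·7 + 2
7 = 3·2 + 1
2 = 2·1 + 0
The gcd is 1. Working backward:
1 = 7 − 3·2
1 = −3·30 + 13·7
1 = 13·157 − 68·30
1 = −68·344 + 149·157
1 = 149·1189 − 515·344
1 = −515·2722 + 1179·1189
So 1189·1179 ≡ 1 (mod 2722).

1179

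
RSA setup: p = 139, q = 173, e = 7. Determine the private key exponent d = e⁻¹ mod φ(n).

3391

φ(n) = (p−1)(q−1) = 138·172 = 23736.
Need d with 7·d ≡ 1 (mod 23736). Apply the extended Euclidean algorithm:
23736 = 3390·7 + 6
7 = 1·6 + 1
6 = 6·1 + 0
Back-substitute:
1 = 7 − 6
1 = −23736 + 3391·7
So 7·3391 ≡ 1 (mod 23736), hence d = 3391.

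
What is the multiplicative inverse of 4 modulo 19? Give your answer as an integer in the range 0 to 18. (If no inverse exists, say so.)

Apply the Euclidean algorithm to 19 and 4:
19 = 4*4 + 3
4 = 1*3 + 1
3 = 3*1 + 0
Since gcd(4, 19) = 1, back-substitute to write 1 as a combination:
1 = 4 − 3
1 = −19 + 5·4
So 4·5 ≡ 1 (mod 19).

5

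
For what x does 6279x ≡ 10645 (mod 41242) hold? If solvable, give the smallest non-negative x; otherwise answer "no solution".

First find gcd(6279, 41242):
41242 = 6*6279 + 3568
6279 = 1*3568 + 2711
3568 = 1*2711 + 857
2711 = 3*857 + 140
857 = 6*140 + 17
140 = 8*17 + 4
17 = 4*4 + 1
4 = 4*1 + 0
gcd = 1, so a unique solution mod 41242 exists.
Back-substitute for the Bézout coefficients:
1 = 17 − 4·4
1 = −4·140 + 33·17
1 = 33·857 − 202·140
1 = −202·2711 + 639·857
1 = 639·3568 − 841·2711
1 = −841·6279 + 1480·3568
1 = 1480·41242 − 9721·6279
So 6279·(-9721) ≡ 1 (mod 41242), giving 6279⁻¹ ≡ 31521.
x ≡ 6279⁻¹·10645 ≡ 31521·10645 ≡ 37375 (mod 41242).

37375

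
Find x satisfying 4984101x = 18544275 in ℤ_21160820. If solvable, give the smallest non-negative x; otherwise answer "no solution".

First find gcd(4984101, 21160820):
21160820 = 4·4984101 + 1224416
4984101 = 4·1224416 + 86437
1224416 = 14·86437 + 14298
86437 = 6·14298 + 649
14298 = 22·649 + 20
649 = 32·20 + 9
20 = 2·9 + 2
9 = 4·2 + 1
2 = 2·1 + 0
gcd = 1, so a unique solution mod 21160820 exists.
Back-substitute for the Bézout coefficients:
1 = 9 − 4·2
1 = −4·20 + 9·9
1 = 9·649 − 292·20
1 = −292·14298 + 6433·649
1 = 6433·86437 − 38890·14298
1 = −38890·1224416 + 550893·86437
1 = 550893·4984101 − 2242462·1224416
1 = −2242462·21160820 + 9520741·4984101
So 4984101·(9520741) ≡ 1 (mod 21160820), giving 4984101⁻¹ ≡ 9520741.
x ≡ 4984101⁻¹·18544275 ≡ 9520741·18544275 ≡ 1120235 (mod 21160820).

1120235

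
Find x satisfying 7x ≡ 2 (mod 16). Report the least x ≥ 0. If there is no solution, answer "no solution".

First find gcd(7, 16):
16 = 2×7 + 2
7 = 3×2 + 1
2 = 2×1 + 0
gcd = 1, so a unique solution mod 16 exists.
Back-substitute for the Bézout coefficients:
1 = 7 − 3·2
1 = −3·16 + 7·7
So 7·(7) ≡ 1 (mod 16), giving 7⁻¹ ≡ 7.
x ≡ 7⁻¹·2 ≡ 7·2 ≡ 14 (mod 16).

14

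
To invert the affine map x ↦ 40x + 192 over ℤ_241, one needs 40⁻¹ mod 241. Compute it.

Extended Euclidean algorithm:
241 = 6·40 + 1
40 = 40·1 + 0
gcd = 1, so the inverse exists. Back-substitute:
1 = 241 − 6·40
Hence 40⁻¹ ≡ -6 ≡ 235 (mod 241).

235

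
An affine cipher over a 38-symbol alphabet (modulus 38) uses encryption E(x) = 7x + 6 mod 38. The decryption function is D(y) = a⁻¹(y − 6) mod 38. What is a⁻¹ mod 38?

Apply the Euclidean algorithm to 38 and 7:
38 = 5*7 + 3
7 = 2*3 + 1
3 = 3*1 + 0
The gcd is 1. Working backward:
1 = 7 − 2·3
1 = −2·38 + 11·7
So 7·11 ≡ 1 (mod 38).

11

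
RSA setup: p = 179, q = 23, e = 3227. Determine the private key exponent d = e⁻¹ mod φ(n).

φ(n) = (p−1)(q−1) = 178·22 = 3916.
Need d with 3227·d ≡ 1 (mod 3916). Apply the extended Euclidean algorithm:
3916 = 1*3227 + 689
3227 = 4*689 + 471
689 = 1*471 + 218
471 = 2*218 + 35
218 = 6*35 + 8
35 = 4*8 + 3
8 = 2*3 + 2
3 = 1*2 + 1
2 = 2*1 + 0
Back-substitute:
1 = 3 − 2
1 = −8 + 3·3
1 = 3·35 − 13·8
1 = −13·218 + 81·35
1 = 81·471 − 175·218
1 = −175·689 + 256·471
1 = 256·3227 − 1199·689
1 = −1199·3916 + 1455·3227
So 3227·1455 ≡ 1 (mod 3916), hence d = 1455.

1455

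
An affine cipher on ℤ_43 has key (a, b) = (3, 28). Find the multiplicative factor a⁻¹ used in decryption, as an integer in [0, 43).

gcd(43, 3) by repeated division:
43 = 14×3 + 1
3 = 3×1 + 0
gcd = 1, so the inverse exists. Back-substitute:
1 = 43 − 14·3
So 3·(-14) ≡ 1 (mod 43), and -14 ≡ 29 (mod 43).

29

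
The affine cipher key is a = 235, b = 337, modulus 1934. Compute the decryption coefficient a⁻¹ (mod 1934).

1325

Apply the Euclidean algorithm to 1934 and 235:
1934 = 8*235 + 54
235 = 4*54 + 19
54 = 2*19 + 16
19 = 1*16 + 3
16 = 5*3 + 1
3 = 3*1 + 0
The gcd is 1. Working backward:
1 = 16 − 5·3
1 = −5·19 + 6·16
1 = 6·54 − 17·19
1 = −17·235 + 74·54
1 = 74·1934 − 609·235
Thus 235·(-609) ≡ 1 (mod 1934); reducing, -609 mod 1934 = 1325.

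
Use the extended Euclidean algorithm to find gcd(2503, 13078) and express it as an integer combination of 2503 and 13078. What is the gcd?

1

Apply Euclid's algorithm to 13078 and 2503:
13078 = 5*2503 + 563
2503 = 4*563 + 251
563 = 2*251 + 61
251 = 4*61 + 7
61 = 8*7 + 5
7 = 1*5 + 2
5 = 2*2 + 1
2 = 2*1 + 0
gcd(2503, 13078) = 1.
Working backward:
1 = 5 − 2·2
1 = −2·7 + 3·5
1 = 3·61 − 26·7
1 = −26·251 + 107·61
1 = 107·563 − 240·251
1 = −240·2503 + 1067·563
1 = 1067·13078 − 5575·2503
So 1 = (1067)·13078 + (-5575)·2503.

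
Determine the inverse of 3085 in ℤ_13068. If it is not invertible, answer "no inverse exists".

1813

gcd(13068, 3085) by repeated division:
13068 = 4×3085 + 728
3085 = 4×728 + 173
728 = 4×173 + 36
173 = 4×36 + 29
36 = 1×29 + 7
29 = 4×7 + 1
7 = 7×1 + 0
The gcd is 1. Working backward:
1 = 29 − 4·7
1 = −4·36 + 5·29
1 = 5·173 − 24·36
1 = −24·728 + 101·173
1 = 101·3085 − 428·728
1 = −428·13068 + 1813·3085
So 3085·1813 ≡ 1 (mod 13068).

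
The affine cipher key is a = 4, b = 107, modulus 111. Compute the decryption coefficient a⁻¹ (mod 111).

28

Run Euclid on (111, 4):
111 = 27×4 + 3
4 = 1×3 + 1
3 = 3×1 + 0
The gcd is 1. Working backward:
1 = 4 − 3
1 = −111 + 28·4
So 4·28 ≡ 1 (mod 111).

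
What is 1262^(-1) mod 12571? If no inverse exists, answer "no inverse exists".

11545

Run Euclid on (12571, 1262):
12571 = 9×1262 + 1213
1262 = 1×1213 + 49
1213 = 24×49 + 37
49 = 1×37 + 12
37 = 3×12 + 1
12 = 12×1 + 0
gcd = 1, so the inverse exists. Back-substitute:
1 = 37 − 3·12
1 = −3·49 + 4·37
1 = 4·1213 − 99·49
1 = −99·1262 + 103·1213
1 = 103·12571 − 1026·1262
Thus 1262·(-1026) ≡ 1 (mod 12571); reducing, -1026 mod 12571 = 11545.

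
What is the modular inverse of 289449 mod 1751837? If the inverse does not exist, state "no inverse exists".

Apply the Euclidean algorithm to 1751837 and 289449:
1751837 = 6*289449 + 15143
289449 = 19*15143 + 1732
15143 = 8*1732 + 1287
1732 = 1*1287 + 445
1287 = 2*445 + 397
445 = 1*397 + 48
397 = 8*48 + 13
48 = 3*13 + 9
13 = 1*9 + 4
9 = 2*4 + 1
4 = 4*1 + 0
Since gcd(289449, 1751837) = 1, back-substitute to write 1 as a combination:
1 = 9 − 2·4
1 = −2·13 + 3·9
1 = 3·48 − 11·13
1 = −11·397 + 91·48
1 = 91·445 − 102·397
1 = −102·1287 + 295·445
1 = 295·1732 − 397·1287
1 = −397·15143 + 3471·1732
1 = 3471·289449 − 66346·15143
1 = −66346·1751837 + 401547·289449
So 289449·401547 ≡ 1 (mod 1751837).

401547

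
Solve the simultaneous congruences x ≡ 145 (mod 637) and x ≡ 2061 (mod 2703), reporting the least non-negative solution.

612939

Write x = 145 + 637·k. Then 637·k ≡ 2061 − 145 ≡ 1916 (mod 2703).
Need 637⁻¹ mod 2703. Extended Euclid on (2703, 637):
2703 = 4·637 + 155
637 = 4·155 + 17
155 = 9·17 + 2
17 = 8·2 + 1
2 = 2·1 + 0
Back-substitute:
1 = 17 − 8·2
1 = −8·155 + 73·17
1 = 73·637 − 300·155
1 = −300·2703 + 1273·637
637⁻¹ ≡ 1273 (mod 2703), so k ≡ 1273·1916 ≡ 962 (mod 2703).
x = 145 + 637·962 = 612939.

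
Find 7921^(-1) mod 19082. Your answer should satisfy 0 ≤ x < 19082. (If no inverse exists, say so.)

Run Euclid on (19082, 7921):
19082 = 2*7921 + 3240
7921 = 2*3240 + 1441
3240 = 2*1441 + 358
1441 = 4*358 + 9
358 = 39*9 + 7
9 = 1*7 + 2
7 = 3*2 + 1
2 = 2*1 + 0
Since gcd(7921, 19082) = 1, back-substitute to write 1 as a combination:
1 = 7 − 3·2
1 = −3·9 + 4·7
1 = 4·358 − 159·9
1 = −159·1441 + 640·358
1 = 640·3240 − 1439·1441
1 = −1439·7921 + 3518·3240
1 = 3518·19082 − 8475·7921
Hence 7921⁻¹ ≡ -8475 ≡ 10607 (mod 19082).

10607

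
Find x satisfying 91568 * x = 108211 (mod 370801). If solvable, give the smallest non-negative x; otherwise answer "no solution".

133848

First find gcd(91568, 370801):
370801 = 4·91568 + 4529
91568 = 20·4529 + 988
4529 = 4·988 + 577
988 = 1·577 + 411
577 = 1·411 + 166
411 = 2·166 + 79
166 = 2·79 + 8
79 = 9·8 + 7
8 = 1·7 + 1
7 = 7·1 + 0
gcd = 1, so a unique solution mod 370801 exists.
Back-substitute for the Bézout coefficients:
1 = 8 − 7
1 = −79 + 10·8
1 = 10·166 − 21·79
1 = −21·411 + 52·166
1 = 52·577 − 73·411
1 = −73·988 + 125·577
1 = 125·4529 − 573·988
1 = −573·91568 + 11585·4529
1 = 11585·370801 − 46913·91568
So 91568·(-46913) ≡ 1 (mod 370801), giving 91568⁻¹ ≡ 323888.
x ≡ 91568⁻¹·108211 ≡ 323888·108211 ≡ 133848 (mod 370801).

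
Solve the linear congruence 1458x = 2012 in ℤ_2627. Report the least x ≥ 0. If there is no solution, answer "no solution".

1032

First find gcd(1458, 2627):
2627 = 1*1458 + 1169
1458 = 1*1169 + 289
1169 = 4*289 + 13
289 = 22*13 + 3
13 = 4*3 + 1
3 = 3*1 + 0
gcd = 1, so a unique solution mod 2627 exists.
Back-substitute for the Bézout coefficients:
1 = 13 − 4·3
1 = −4·289 + 89·13
1 = 89·1169 − 360·289
1 = −360·1458 + 449·1169
1 = 449·2627 − 809·1458
So 1458·(-809) ≡ 1 (mod 2627), giving 1458⁻¹ ≡ 1818.
x ≡ 1458⁻¹·2012 ≡ 1818·2012 ≡ 1032 (mod 2627).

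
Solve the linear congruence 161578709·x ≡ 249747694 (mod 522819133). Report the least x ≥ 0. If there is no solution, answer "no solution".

181013546

First find gcd(161578709, 522819133):
522819133 = 3·161578709 + 38083006
161578709 = 4·38083006 + 9246685
38083006 = 4·9246685 + 1096266
9246685 = 8·1096266 + 476557
1096266 = 2·476557 + 143152
476557 = 3·143152 + 47101
143152 = 3·47101 + 1849
47101 = 25·1849 + 876
1849 = 2·876 + 97
876 = 9·97 + 3
97 = 32·3 + 1
3 = 3·1 + 0
gcd = 1, so a unique solution mod 522819133 exists.
Back-substitute for the Bézout coefficients:
1 = 97 − 32·3
1 = −32·876 + 289·97
1 = 289·1849 − 610·876
1 = −610·47101 + 15539·1849
1 = 15539·143152 − 47227·47101
1 = −47227·476557 + 157220·143152
1 = 157220·1096266 − 361667·476557
1 = −361667·9246685 + 3050556·1096266
1 = 3050556·38083006 − 12563891·9246685
1 = −12563891·161578709 + 53306120·38083006
1 = 53306120·522819133 − 172482251·161578709
So 161578709·(-172482251) ≡ 1 (mod 522819133), giving 161578709⁻¹ ≡ 350336882.
x ≡ 161578709⁻¹·249747694 ≡ 350336882·249747694 ≡ 181013546 (mod 522819133).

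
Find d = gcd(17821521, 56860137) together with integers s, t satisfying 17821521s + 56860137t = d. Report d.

Apply Euclid's algorithm to 56860137 and 17821521:
56860137 = 3*17821521 + 3395574
17821521 = 5*3395574 + 843651
3395574 = 4*843651 + 20970
843651 = 40*20970 + 4851
20970 = 4*4851 + 1566
4851 = 3*1566 + 153
1566 = 10*153 + 36
153 = 4*36 + 9
36 = 4*9 + 0
gcd(17821521, 56860137) = 9.
Back-substituting:
9 = 153 − 4·36
9 = −4·1566 + 41·153
9 = 41·4851 − 127·1566
9 = −127·20970 + 549·4851
9 = 549·843651 − 22087·20970
9 = −22087·3395574 + 88897·843651
9 = 88897·17821521 − 466572·3395574
9 = −466572·56860137 + 1488613·17821521
So 9 = (-466572)·56860137 + (1488613)·17821521.

9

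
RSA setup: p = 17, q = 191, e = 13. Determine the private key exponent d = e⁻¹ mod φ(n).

φ(n) = (p−1)(q−1) = 16·190 = 3040.
Need d with 13·d ≡ 1 (mod 3040). Apply the extended Euclidean algorithm:
3040 = 233×13 + 11
13 = 1×11 + 2
11 = 5×2 + 1
2 = 2×1 + 0
Back-substitute:
1 = 11 − 5·2
1 = −5·13 + 6·11
1 = 6·3040 − 1403·13
So 13·(-1403) ≡ 1 (mod 3040), hence d ≡ -1403 ≡ 1637 (mod 3040).

1637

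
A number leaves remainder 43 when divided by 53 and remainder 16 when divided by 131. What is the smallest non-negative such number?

Write x = 43 + 53·k. Then 53·k ≡ 16 − 43 ≡ 104 (mod 131).
Need 53⁻¹ mod 131. Extended Euclid on (131, 53):
131 = 2·53 + 25
53 = 2·25 + 3
25 = 8·3 + 1
3 = 3·1 + 0
Back-substitute:
1 = 25 − 8·3
1 = −8·53 + 17·25
1 = 17·131 − 42·53
53⁻¹ ≡ 89 (mod 131), so k ≡ 89·104 ≡ 86 (mod 131).
x = 43 + 53·86 = 4601.

4601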